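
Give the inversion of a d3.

The rule of nine gives the new number: 9 − 3 = 6, so a third becomes a sixth.
And diminished becomes augmented under inversion, so we get an augmented sixth.

augmented 6th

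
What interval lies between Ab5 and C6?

A to C spans three letter names (A-B-C), so the interval is some kind of third.
Ab5 to C6 is 4 semitones, matching the major third exactly, so the quality is major.

major third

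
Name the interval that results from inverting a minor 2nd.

M7

Interval numbers invert to sum to nine: 2 + 7 = 9, so a second inverts to a seventh.
The quality also flips — minor becomes major — giving a major seventh.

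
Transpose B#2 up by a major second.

C##3

Two letter names up from B: C.
Moving 2 semitones up from B#2 (the size of a major second) reaches C##3.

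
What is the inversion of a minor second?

The rule of nine gives the new number: 9 − 2 = 7, so a second becomes a seventh.
The quality also flips — minor becomes major — giving a major seventh.

M7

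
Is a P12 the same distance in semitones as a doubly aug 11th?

Yes

Both span 19 semitones: a perfect twelfth and a doubly augmented eleventh are the same chromatic distance.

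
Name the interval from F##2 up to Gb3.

doubly diminished ninth

F to G spans two letter names (F-G), plus an octave — that makes it a ninth of some quality.
F##2 to Gb3 spans 11 semitones — three semitones narrower than the major ninth (14) — giving a doubly diminished ninth.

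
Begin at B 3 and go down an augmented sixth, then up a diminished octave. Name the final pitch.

D double-flat 4

Down an augmented sixth from B3: Db3 (10 semitones down).
A diminished octave up from Db3 is Dbb4.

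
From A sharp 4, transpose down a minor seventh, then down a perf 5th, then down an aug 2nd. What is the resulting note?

D 3

A#4 down a minor seventh → B#3 (10 semitones).
A perfect fifth down from B#3 is E#3.
Down an augmented second from E#3: D3 (3 semitones down).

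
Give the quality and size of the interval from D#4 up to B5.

minor thirteenth

D to B spans six letter names (D-E-F-G-A-B), plus an octave — that makes it a thirteenth of some quality.
At 20 semitones, D#4→B5 falls one short of a major thirteenth: minor.
(Equivalently, a compound minor sixth: a minor sixth plus an octave.)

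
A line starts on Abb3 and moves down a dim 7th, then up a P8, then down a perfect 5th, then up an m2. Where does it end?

Down a diminished seventh from Abb3: Bb2 (9 semitones down).
A perfect octave up from Bb2 is Bb3.
Bb3 down a perfect fifth → Eb3 (7 semitones).
Eb3 up a minor second → Fb3 (1 semitone).

Fb3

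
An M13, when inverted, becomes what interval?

First reduce the compound major thirteenth to its simple form, a major sixth.
The rule of nine gives the new number: 9 − 6 = 3, so a sixth becomes a third.
Quality inverts too: major becomes minor. That makes the inversion a minor third.

minor third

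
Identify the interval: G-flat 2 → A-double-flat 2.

minor 2nd

G to A spans two letter names (G-A) — that makes it a second of some quality.
Gb2 to Abb2 is 1 semitone, a half step short of the major second (2), so this is minor.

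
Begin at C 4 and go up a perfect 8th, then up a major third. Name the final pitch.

E 5

C4 up a perfect octave → C5 (12 semitones).
A major third up from C5 is E5.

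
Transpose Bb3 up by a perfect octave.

The letter stays B (same as the start), shifted an octave up.
A perfect octave is 12 semitones; 12 semitones up from Bb3 gives Bb4.

Bb4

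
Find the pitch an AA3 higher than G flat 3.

B sharp 3

The third takes the letter from G up to B.
A doubly augmented third spans 6 semitones, so from Gb3 the target pitch is B#3.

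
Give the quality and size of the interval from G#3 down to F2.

Descending from G#3 to F2 is the same interval as ascending F2 to G#3.
F to G spans two letter names (F-G), plus an octave: a ninth.
The major ninth is 14 semitones; here we have 15, one semitone wider: augmented.
(Equivalently, a compound augmented second: an augmented second plus an octave.)

augmented ninth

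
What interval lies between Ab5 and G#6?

A to G spans seven letter names (A-B-C-D-E-F-G): a seventh.
Ab5 to G#6 spans 12 semitones — one semitone wider than the major seventh (11) — giving an augmented seventh.

A7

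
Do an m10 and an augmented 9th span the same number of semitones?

Yes

Both span 15 semitones: a minor tenth and an augmented ninth are the same chromatic distance.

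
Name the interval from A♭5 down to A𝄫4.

A8

Descending from Ab5 to Abb4 is the same interval as ascending Abb4 to Ab5.
A to A is the same letter name, plus an octave — that makes it an octave of some quality.
A perfect octave would be 12 semitones; Abb4 to Ab5 is 13, one semitone wider, so the interval is augmented.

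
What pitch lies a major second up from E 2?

F sharp 2

Two letter names up from E: F.
Moving 2 semitones up from E2 (the size of a major second) reaches F#2.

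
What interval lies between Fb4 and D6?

augmented thirteenth

F to D spans six letter names (F-G-A-B-C-D), plus an octave — that makes it a thirteenth of some quality.
A major thirteenth would be 21 semitones; Fb4 to D6 is 22, one semitone wider, so the interval is augmented.
(Equivalently, a compound augmented sixth: an augmented sixth plus an octave.)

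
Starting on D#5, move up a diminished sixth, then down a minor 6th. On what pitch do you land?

D5

Up a diminished sixth from D#5: Bb5 (7 semitones up).
A minor sixth down from Bb5 is D5.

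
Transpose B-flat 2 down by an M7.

C-flat 2

The seventh takes the letter from B down to C.
A major seventh spans 11 semitones, so from Bb2 the target pitch is Cb2.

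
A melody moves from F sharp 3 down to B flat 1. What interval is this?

augmented twelfth

Descending from F#3 to Bb1 is the same interval as ascending Bb1 to F#3.
B to F spans five letter names (B-C-D-E-F), plus an octave: a twelfth.
The perfect twelfth is 19 semitones; here we have 20, one semitone wider: augmented.
(Equivalently, a compound augmented fifth: an augmented fifth plus an octave.)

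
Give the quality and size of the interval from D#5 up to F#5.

minor third

D to F spans three letter names (D-E-F), so the interval is some kind of third.
At 3 semitones, D#5→F#5 falls one short of a major third: minor.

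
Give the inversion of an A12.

diminished fourth

First reduce the compound augmented twelfth to its simple form, an augmented fifth.
Inverted interval numbers add to nine, so a fifth pairs with a fourth (5 + 4 = 9).
Quality inverts too: augmented becomes diminished. That makes the inversion a diminished fourth.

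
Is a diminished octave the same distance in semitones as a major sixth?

A diminished octave is 11 semitones but a major sixth is 9 semitones — different sizes.

No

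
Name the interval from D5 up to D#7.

D to D is the same letter name, plus 2 octaves, so the interval is some kind of fifteenth.
D5 to D#7 spans 25 semitones — one semitone wider than the perfect fifteenth (24) — giving an augmented fifteenth.
(Equivalently, a compound augmented octave: an augmented octave plus an octave.)

augmented fifteenth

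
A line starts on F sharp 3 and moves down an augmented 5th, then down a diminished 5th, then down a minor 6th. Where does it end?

G sharp 1

F#3 down an augmented fifth → Bb2 (8 semitones).
A diminished fifth down from Bb2 is E2.
A minor sixth down from E2 is G#1.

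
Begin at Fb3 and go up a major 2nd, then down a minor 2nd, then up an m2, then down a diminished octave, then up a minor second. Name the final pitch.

Ab2

Up a major second from Fb3: Gb3 (2 semitones up).
Down a minor second from Gb3: F3 (1 semitone down).
F3 up a minor second → Gb3 (1 semitone).
Down a diminished octave from Gb3: G2 (11 semitones down).
A minor second up from G2 is Ab2.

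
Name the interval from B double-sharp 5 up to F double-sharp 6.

diminished 5th

B to F spans five letter names (B-C-D-E-F), so the interval is some kind of fifth.
The perfect fifth is 7 semitones; here we have 6, one semitone narrower: diminished.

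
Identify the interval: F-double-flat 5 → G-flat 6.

F to G spans two letter names (F-G), plus an octave: a ninth.
A major ninth would be 14 semitones; Fbb5 to Gb6 is 15, one semitone wider, so the interval is augmented.
(Equivalently, a compound augmented second: an augmented second plus an octave.)

A9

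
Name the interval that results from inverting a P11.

P5

First reduce the compound perfect eleventh to its simple form, a perfect fourth.
The rule of nine gives the new number: 9 − 4 = 5, so a fourth becomes a fifth.
Quality inverts too: perfect stays perfect. That makes the inversion a perfect fifth.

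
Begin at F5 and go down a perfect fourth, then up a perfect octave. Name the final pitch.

C6

F5 down a perfect fourth → C5 (5 semitones).
A perfect octave up from C5 is C6.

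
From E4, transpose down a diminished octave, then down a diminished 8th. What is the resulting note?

E##2

E4 down a diminished octave → E#3 (11 semitones).
Down a diminished octave from E#3: E##2 (11 semitones down).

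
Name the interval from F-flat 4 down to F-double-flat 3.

Descending from Fb4 to Fbb3 is the same interval as ascending Fbb3 to Fb4.
F to F is the same letter name, plus an octave, so the interval is some kind of octave.
The perfect octave is 12 semitones; here we have 13, one semitone wider: augmented.

augmented 8th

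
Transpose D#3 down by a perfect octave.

The letter stays D (same as the start), shifted an octave down.
A perfect octave spans 12 semitones, so from D#3 the target pitch is D#2.

D#2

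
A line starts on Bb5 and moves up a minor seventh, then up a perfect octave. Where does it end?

A minor seventh up from Bb5 is Ab6.
Ab6 up a perfect octave → Ab7 (12 semitones).

Ab7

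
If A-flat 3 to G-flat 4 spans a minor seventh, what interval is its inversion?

Interval numbers invert to sum to nine: 7 + 2 = 9, so a seventh inverts to a second.
The quality also flips — minor becomes major — giving a major second.

major 2nd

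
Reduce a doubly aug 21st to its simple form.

Take out 2 octaves (14 from the number): 21 − 14 = 7.
So a doubly augmented twenty-first is 2 octaves plus a doubly augmented seventh. The quality is unchanged.

doubly augmented seventh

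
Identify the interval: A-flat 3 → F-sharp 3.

Descending from Ab3 to F#3 is the same interval as ascending F#3 to Ab3.
F to A spans three letter names (F-G-A): a third.
A major third would be 4 semitones; F#3 to Ab3 is 2, two semitones narrower, so the interval is diminished.

diminished third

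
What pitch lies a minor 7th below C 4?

D 3

The seventh takes the letter from C down to D.
A minor seventh spans 10 semitones, so from C4 the target pitch is D3.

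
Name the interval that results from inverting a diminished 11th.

A5

First reduce the compound diminished eleventh to its simple form, a diminished fourth.
The rule of nine gives the new number: 9 − 4 = 5, so a fourth becomes a fifth.
Quality inverts too: diminished becomes augmented. That makes the inversion an augmented fifth.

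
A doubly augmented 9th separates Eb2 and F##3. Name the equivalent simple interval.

Each octave removed subtracts seven from the number: 9 − 7 = 2.
So a doubly augmented ninth is an octave plus a doubly augmented second. The quality is unchanged.

AA2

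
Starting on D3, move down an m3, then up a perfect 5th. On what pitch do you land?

F#3

D3 down a minor third → B2 (3 semitones).
B2 up a perfect fifth → F#3 (7 semitones).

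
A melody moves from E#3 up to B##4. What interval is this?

augmented 12th

E to B spans five letter names (E-F-G-A-B), plus an octave: a twelfth.
The perfect twelfth is 19 semitones; here we have 20, one semitone wider: augmented.
(Equivalently, a compound augmented fifth: an augmented fifth plus an octave.)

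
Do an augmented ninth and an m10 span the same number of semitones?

Yes

An augmented ninth spans 15 semitones, and a minor tenth also spans 15 semitones — they're enharmonic.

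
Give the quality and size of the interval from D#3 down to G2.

augmented fifth

Descending from D#3 to G2 is the same interval as ascending G2 to D#3.
G to D spans five letter names (G-A-B-C-D) — that makes it a fifth of some quality.
The perfect fifth is 7 semitones; here we have 8, one semitone wider: augmented.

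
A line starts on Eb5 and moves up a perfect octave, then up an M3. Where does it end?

A perfect octave up from Eb5 is Eb6.
A major third up from Eb6 is G6.

G6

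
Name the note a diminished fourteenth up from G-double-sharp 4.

Counting seven letter names plus an octave up from G lands on F.
A diminished fourteenth spans 21 semitones, so from G##4 the target pitch is F#6.

F-sharp 6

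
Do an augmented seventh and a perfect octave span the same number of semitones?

An augmented seventh = 12 semitones = a perfect octave; enharmonically equal.

Yes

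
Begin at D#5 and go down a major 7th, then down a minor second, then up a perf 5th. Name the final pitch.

A major seventh down from D#5 is E4.
E4 down a minor second → D#4 (1 semitone).
Up a perfect fifth from D#4: A#4 (7 semitones up).

A#4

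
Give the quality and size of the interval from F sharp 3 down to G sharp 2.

minor 7th

Descending from F#3 to G#2 is the same interval as ascending G#2 to F#3.
G to F spans seven letter names (G-A-B-C-D-E-F), so the interval is some kind of seventh.
G#2 to F#3 is 10 semitones, a half step short of the major seventh (11), so this is minor.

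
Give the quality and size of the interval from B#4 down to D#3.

Descending from B#4 to D#3 is the same interval as ascending D#3 to B#4.
D to B spans six letter names (D-E-F-G-A-B), plus an octave: a thirteenth.
D#3 to B#4 is 21 semitones, matching the major thirteenth exactly, so the quality is major.
(Equivalently, a compound major sixth: a major sixth plus an octave.)

M13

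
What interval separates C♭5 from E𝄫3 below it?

Descending from Cb5 to Ebb3 is the same interval as ascending Ebb3 to Cb5.
E to C spans six letter names (E-F-G-A-B-C), plus an octave — that makes it a thirteenth of some quality.
Ebb3 to Cb5 is 21 semitones, matching the major thirteenth exactly, so the quality is major.
(Equivalently, a compound major sixth: a major sixth plus an octave.)

major thirteenth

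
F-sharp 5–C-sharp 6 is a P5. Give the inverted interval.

perfect 4th

Inverted interval numbers add to nine, so a fifth pairs with a fourth (5 + 4 = 9).
And perfect stays perfect under inversion, so we get a perfect fourth.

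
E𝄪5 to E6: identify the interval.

dd8

E to E is the same letter name, plus an octave: an octave.
A perfect octave would be 12 semitones; E##5 to E6 is 10, two semitones narrower, so the interval is doubly diminished.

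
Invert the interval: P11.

First reduce the compound perfect eleventh to its simple form, a perfect fourth.
Inverted interval numbers add to nine, so a fourth pairs with a fifth (4 + 5 = 9).
Quality inverts too: perfect stays perfect. That makes the inversion a perfect fifth.

P5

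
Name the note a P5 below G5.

The fifth takes the letter from G down to C.
Moving 7 semitones down from G5 (the size of a perfect fifth) reaches C5.

C5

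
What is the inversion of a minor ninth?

major seventh

First reduce the compound minor ninth to its simple form, a minor second.
Interval numbers invert to sum to nine: 2 + 7 = 9, so a second inverts to a seventh.
Quality inverts too: minor becomes major. That makes the inversion a major seventh.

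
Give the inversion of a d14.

augmented second

First reduce the compound diminished fourteenth to its simple form, a diminished seventh.
Interval numbers invert to sum to nine: 7 + 2 = 9, so a seventh inverts to a second.
Quality inverts too: diminished becomes augmented. That makes the inversion an augmented second.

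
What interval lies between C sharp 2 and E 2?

C to E spans three letter names (C-D-E), so the interval is some kind of third.
A major third would be 4 semitones, but C#2 to E2 is 3 — one semitone narrower, making it a minor third.

minor third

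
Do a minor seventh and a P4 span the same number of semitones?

No

A minor seventh is 10 semitones but a perfect fourth is 5 semitones — different sizes.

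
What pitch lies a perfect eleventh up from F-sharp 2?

B 3

Counting four letter names plus an octave up from F lands on B.
Moving 17 semitones up from F#2 (the size of a perfect eleventh) reaches B3.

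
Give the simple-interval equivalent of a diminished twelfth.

diminished 5th

Take out an octave (7 from the number): 12 − 7 = 5.
So a diminished twelfth is an octave plus a diminished fifth. The quality is unchanged.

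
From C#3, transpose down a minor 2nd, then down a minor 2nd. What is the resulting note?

Down a minor second from C#3: B#2 (1 semitone down).
A minor second down from B#2 is A##2.

A##2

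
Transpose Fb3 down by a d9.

E2

The ninth's letter: F down two letter names plus an octave → E.
Moving 12 semitones down from Fb3 (the size of a diminished ninth) reaches E2.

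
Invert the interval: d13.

A3

First reduce the compound diminished thirteenth to its simple form, a diminished sixth.
Interval numbers invert to sum to nine: 6 + 3 = 9, so a sixth inverts to a third.
The quality also flips — diminished becomes augmented — giving an augmented third.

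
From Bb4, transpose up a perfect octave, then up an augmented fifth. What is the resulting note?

F#6

A perfect octave up from Bb4 is Bb5.
Bb5 up an augmented fifth → F#6 (8 semitones).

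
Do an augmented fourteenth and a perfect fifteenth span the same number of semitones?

Yes

An augmented fourteenth = 24 semitones = a perfect fifteenth; enharmonically equal.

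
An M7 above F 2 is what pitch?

E 3

Counting seven letter names up from F lands on E.
A major seventh spans 11 semitones, so from F2 the target pitch is E3.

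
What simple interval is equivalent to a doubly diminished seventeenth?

doubly diminished third

Subtracting seven from the interval number removes an octave: 17 − 14 = 3.
Quality carries through unchanged, so the simple form is a doubly diminished third.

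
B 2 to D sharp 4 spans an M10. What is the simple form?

major 3rd

Each octave removed subtracts seven from the number: 10 − 7 = 3.
Quality carries through unchanged, so the simple form is a major third.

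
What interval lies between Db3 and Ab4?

D to A spans five letter names (D-E-F-G-A), plus an octave — that makes it a twelfth of some quality.
Db3 to Ab4 is 19 semitones, matching the perfect twelfth exactly, so the quality is perfect.
(Equivalently, a compound perfect fifth: a perfect fifth plus an octave.)

perfect twelfth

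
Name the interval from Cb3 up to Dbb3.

m2

C to D spans two letter names (C-D), so the interval is some kind of second.
Cb3 to Dbb3 is 1 semitone, a half step short of the major second (2), so this is minor.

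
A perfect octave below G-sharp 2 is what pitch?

G-sharp 1

The letter stays G (same as the start), shifted an octave down.
A perfect octave is 12 semitones; 12 semitones down from G#2 gives G#1.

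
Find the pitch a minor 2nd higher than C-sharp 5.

D 5

Counting two letter names up from C lands on D.
A minor second spans 1 semitone, so from C#5 the target pitch is D5.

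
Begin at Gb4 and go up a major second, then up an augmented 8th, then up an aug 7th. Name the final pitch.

G##6

Gb4 up a major second → Ab4 (2 semitones).
Up an augmented octave from Ab4: A5 (13 semitones up).
A5 up an augmented seventh → G##6 (12 semitones).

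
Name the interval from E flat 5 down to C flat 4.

Descending from Eb5 to Cb4 is the same interval as ascending Cb4 to Eb5.
C to E spans three letter names (C-D-E), plus an octave: a tenth.
Cb4 to Eb5 is 16 semitones, matching the major tenth exactly, so the quality is major.
(Equivalently, a compound major third: a major third plus an octave.)

major 10th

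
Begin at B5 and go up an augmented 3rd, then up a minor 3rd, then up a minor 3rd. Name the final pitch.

A#6

Up an augmented third from B5: D##6 (5 semitones up).
D##6 up a minor third → F##6 (3 semitones).
F##6 up a minor third → A#6 (3 semitones).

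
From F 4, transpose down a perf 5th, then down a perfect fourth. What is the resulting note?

F 3

Down a perfect fifth from F4: Bb3 (7 semitones down).
A perfect fourth down from Bb3 is F3.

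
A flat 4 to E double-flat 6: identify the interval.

diminished twelfth

A to E spans five letter names (A-B-C-D-E), plus an octave — that makes it a twelfth of some quality.
Ab4 to Ebb6 spans 18 semitones — one semitone narrower than the perfect twelfth (19) — giving a diminished twelfth.
(Equivalently, a compound diminished fifth: a diminished fifth plus an octave.)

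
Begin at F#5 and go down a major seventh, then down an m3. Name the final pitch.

F#5 down a major seventh → G4 (11 semitones).
A minor third down from G4 is E4.

E4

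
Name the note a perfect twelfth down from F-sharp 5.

B 3

Counting five letter names plus an octave down from F lands on B.
A perfect twelfth is 19 semitones; 19 semitones down from F#5 gives B3.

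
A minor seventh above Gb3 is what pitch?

Seven letter names up from G: F.
Moving 10 semitones up from Gb3 (the size of a minor seventh) reaches Fb4.

Fb4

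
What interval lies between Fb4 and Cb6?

F to C spans five letter names (F-G-A-B-C), plus an octave, so the interval is some kind of twelfth.
Fb4 to Cb6 is 19 semitones, matching the perfect twelfth exactly, so the quality is perfect.
(Equivalently, a compound perfect fifth: a perfect fifth plus an octave.)

perfect 12th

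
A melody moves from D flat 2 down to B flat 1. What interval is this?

minor 3rd

Descending from Db2 to Bb1 is the same interval as ascending Bb1 to Db2.
B to D spans three letter names (B-C-D): a third.
At 3 semitones, Bb1→Db2 falls one short of a major third: minor.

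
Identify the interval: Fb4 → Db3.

Descending from Fb4 to Db3 is the same interval as ascending Db3 to Fb4.
D to F spans three letter names (D-E-F), plus an octave, so the interval is some kind of tenth.
Db3 to Fb4 is 15 semitones, a half step short of the major tenth (16), so this is minor.
(Equivalently, a compound minor third: a minor third plus an octave.)

minor tenth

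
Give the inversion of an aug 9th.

First reduce the compound augmented ninth to its simple form, an augmented second.
Inverted interval numbers add to nine, so a second pairs with a seventh (2 + 7 = 9).
Quality inverts too: augmented becomes diminished. That makes the inversion a diminished seventh.

d7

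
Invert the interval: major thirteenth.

minor third

First reduce the compound major thirteenth to its simple form, a major sixth.
The rule of nine gives the new number: 9 − 6 = 3, so a sixth becomes a third.
Quality inverts too: major becomes minor. That makes the inversion a minor third.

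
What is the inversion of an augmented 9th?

diminished seventh

First reduce the compound augmented ninth to its simple form, an augmented second.
The rule of nine gives the new number: 9 − 2 = 7, so a second becomes a seventh.
The quality also flips — augmented becomes diminished — giving a diminished seventh.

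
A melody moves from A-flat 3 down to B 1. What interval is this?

Descending from Ab3 to B1 is the same interval as ascending B1 to Ab3.
B to A spans seven letter names (B-C-D-E-F-G-A), plus an octave, so the interval is some kind of fourteenth.
The major fourteenth is 23 semitones; here we have 21, two semitones narrower: diminished.
(Equivalently, a compound diminished seventh: a diminished seventh plus an octave.)

d14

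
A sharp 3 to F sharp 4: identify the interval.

A to F spans six letter names (A-B-C-D-E-F), so the interval is some kind of sixth.
A major sixth would be 9 semitones, but A#3 to F#4 is 8 — one semitone narrower, making it a minor sixth.

minor sixth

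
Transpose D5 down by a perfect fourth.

A4

Four letter names down from D: A.
Moving 5 semitones down from D5 (the size of a perfect fourth) reaches A4.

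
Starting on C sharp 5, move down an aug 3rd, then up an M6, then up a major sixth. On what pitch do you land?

D 6

An augmented third down from C#5 is Ab4.
Up a major sixth from Ab4: F5 (9 semitones up).
Up a major sixth from F5: D6 (9 semitones up).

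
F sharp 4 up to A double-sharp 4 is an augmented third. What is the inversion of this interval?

diminished sixth

Interval numbers invert to sum to nine: 3 + 6 = 9, so a third inverts to a sixth.
The quality also flips — augmented becomes diminished — giving a diminished sixth.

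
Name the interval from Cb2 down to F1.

Descending from Cb2 to F1 is the same interval as ascending F1 to Cb2.
F to C spans five letter names (F-G-A-B-C) — that makes it a fifth of some quality.
The perfect fifth is 7 semitones; here we have 6, one semitone narrower: diminished.

diminished fifth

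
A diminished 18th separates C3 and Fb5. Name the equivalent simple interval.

Each octave removed subtracts seven from the number: 18 − 14 = 4.
That makes a diminished eighteenth a compound diminished fourth — 2 octaves plus a diminished fourth.

diminished fourth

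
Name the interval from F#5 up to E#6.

major seventh

F to E spans seven letter names (F-G-A-B-C-D-E), so the interval is some kind of seventh.
The major seventh spans 11 semitones, and F#5 to E#6 is exactly 11 semitones — so this is a major seventh.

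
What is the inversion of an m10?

First reduce the compound minor tenth to its simple form, a minor third.
The rule of nine gives the new number: 9 − 3 = 6, so a third becomes a sixth.
Quality inverts too: minor becomes major. That makes the inversion a major sixth.

major sixth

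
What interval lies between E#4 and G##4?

E to G spans three letter names (E-F-G) — that makes it a third of some quality.
E#4 to G##4 is 4 semitones, matching the major third exactly, so the quality is major.

major 3rd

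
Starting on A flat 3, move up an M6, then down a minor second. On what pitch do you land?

E 4

A major sixth up from Ab3 is F4.
F4 down a minor second → E4 (1 semitone).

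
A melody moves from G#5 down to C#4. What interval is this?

perfect twelfth

Descending from G#5 to C#4 is the same interval as ascending C#4 to G#5.
C to G spans five letter names (C-D-E-F-G), plus an octave — that makes it a twelfth of some quality.
C#4 to G#5 is 19 semitones, matching the perfect twelfth exactly, so the quality is perfect.
(Equivalently, a compound perfect fifth: a perfect fifth plus an octave.)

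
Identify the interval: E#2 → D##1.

minor ninth

Descending from E#2 to D##1 is the same interval as ascending D##1 to E#2.
D to E spans two letter names (D-E), plus an octave, so the interval is some kind of ninth.
A major ninth would be 14 semitones, but D##1 to E#2 is 13 — one semitone narrower, making it a minor ninth.
(Equivalently, a compound minor second: a minor second plus an octave.)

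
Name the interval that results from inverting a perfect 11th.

First reduce the compound perfect eleventh to its simple form, a perfect fourth.
The rule of nine gives the new number: 9 − 4 = 5, so a fourth becomes a fifth.
The quality also flips — perfect stays perfect — giving a perfect fifth.

perfect 5th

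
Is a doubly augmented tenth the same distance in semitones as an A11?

Both span 18 semitones: a doubly augmented tenth and an augmented eleventh are the same chromatic distance.

Yes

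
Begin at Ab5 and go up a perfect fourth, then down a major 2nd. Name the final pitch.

Up a perfect fourth from Ab5: Db6 (5 semitones up).
A major second down from Db6 is Cb6.

Cb6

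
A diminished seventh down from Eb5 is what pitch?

F#4

Counting seven letter names down from E lands on F.
A diminished seventh is 9 semitones; 9 semitones down from Eb5 gives F#4.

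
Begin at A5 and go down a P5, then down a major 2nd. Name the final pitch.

C5

A5 down a perfect fifth → D5 (7 semitones).
Down a major second from D5: C5 (2 semitones down).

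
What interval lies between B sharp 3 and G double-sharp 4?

B to G spans six letter names (B-C-D-E-F-G) — that makes it a sixth of some quality.
The major sixth spans 9 semitones, and B#3 to G##4 is exactly 9 semitones — so this is a major sixth.

M6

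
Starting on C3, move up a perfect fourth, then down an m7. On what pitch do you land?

G2

A perfect fourth up from C3 is F3.
F3 down a minor seventh → G2 (10 semitones).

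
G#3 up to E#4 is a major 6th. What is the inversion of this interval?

Inverted interval numbers add to nine, so a sixth pairs with a third (6 + 3 = 9).
And major becomes minor under inversion, so we get a minor third.

minor 3rd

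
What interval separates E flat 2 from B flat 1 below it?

perfect fourth

Descending from Eb2 to Bb1 is the same interval as ascending Bb1 to Eb2.
B to E spans four letter names (B-C-D-E): a fourth.
Bb1 to Eb2 is 5 semitones, matching the perfect fourth exactly, so the quality is perfect.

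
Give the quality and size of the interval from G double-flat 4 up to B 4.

doubly augmented third

G to B spans three letter names (G-A-B): a third.
Gbb4 to B4 spans 6 semitones — two semitones wider than the major third (4) — giving a doubly augmented third.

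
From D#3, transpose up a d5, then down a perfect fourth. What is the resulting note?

E3

Up a diminished fifth from D#3: A3 (6 semitones up).
A perfect fourth down from A3 is E3.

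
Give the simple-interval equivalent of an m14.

m7

Subtracting seven from the interval number removes an octave: 14 − 7 = 7.
Quality carries through unchanged, so the simple form is a minor seventh.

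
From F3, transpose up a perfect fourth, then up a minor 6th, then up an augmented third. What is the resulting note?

A perfect fourth up from F3 is Bb3.
A minor sixth up from Bb3 is Gb4.
Gb4 up an augmented third → B4 (5 semitones).

B4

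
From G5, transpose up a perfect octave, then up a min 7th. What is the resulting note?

Up a perfect octave from G5: G6 (12 semitones up).
G6 up a minor seventh → F7 (10 semitones).

F7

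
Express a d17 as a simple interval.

d3

Subtracting seven from the interval number removes an octave: 17 − 14 = 3.
That makes a diminished seventeenth a compound diminished third — 2 octaves plus a diminished third.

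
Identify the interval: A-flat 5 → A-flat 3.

Descending from Ab5 to Ab3 is the same interval as ascending Ab3 to Ab5.
A to A is the same letter name, plus 2 octaves — that makes it a fifteenth of some quality.
Counting semitones, Ab3→Ab5 is 24, which is the perfect fifteenth.
(Equivalently, a compound perfect octave: a perfect octave plus an octave.)

perfect fifteenth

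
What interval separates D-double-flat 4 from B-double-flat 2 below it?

Descending from Dbb4 to Bbb2 is the same interval as ascending Bbb2 to Dbb4.
B to D spans three letter names (B-C-D), plus an octave, so the interval is some kind of tenth.
A major tenth would be 16 semitones, but Bbb2 to Dbb4 is 15 — one semitone narrower, making it a minor tenth.
(Equivalently, a compound minor third: a minor third plus an octave.)

minor 10th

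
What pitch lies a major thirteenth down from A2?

Counting six letter names plus an octave down from A lands on C.
A major thirteenth is 21 semitones; 21 semitones down from A2 gives C1.

C1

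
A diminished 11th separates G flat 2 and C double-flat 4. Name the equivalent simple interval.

diminished 4th

Take out an octave (7 from the number): 11 − 7 = 4.
So a diminished eleventh is an octave plus a diminished fourth. The quality is unchanged.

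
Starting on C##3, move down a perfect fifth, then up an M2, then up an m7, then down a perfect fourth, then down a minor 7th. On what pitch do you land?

A perfect fifth down from C##3 is F##2.
F##2 up a major second → G##2 (2 semitones).
Up a minor seventh from G##2: F##3 (10 semitones up).
F##3 down a perfect fourth → C##3 (5 semitones).
Down a minor seventh from C##3: D##2 (10 semitones down).

D##2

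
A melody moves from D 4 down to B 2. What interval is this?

minor tenth

Descending from D4 to B2 is the same interval as ascending B2 to D4.
B to D spans three letter names (B-C-D), plus an octave — that makes it a tenth of some quality.
A major tenth would be 16 semitones, but B2 to D4 is 15 — one semitone narrower, making it a minor tenth.
(Equivalently, a compound minor third: a minor third plus an octave.)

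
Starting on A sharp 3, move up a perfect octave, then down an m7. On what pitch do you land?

B sharp 3

A perfect octave up from A#3 is A#4.
A minor seventh down from A#4 is B#3.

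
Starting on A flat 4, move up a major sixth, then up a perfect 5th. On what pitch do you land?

C 6

A major sixth up from Ab4 is F5.
Up a perfect fifth from F5: C6 (7 semitones up).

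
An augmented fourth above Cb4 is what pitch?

The fourth takes the letter from C up to F.
Moving 6 semitones up from Cb4 (the size of an augmented fourth) reaches F4.

F4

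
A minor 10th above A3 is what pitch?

Counting three letter names plus an octave up from A lands on C.
Moving 15 semitones up from A3 (the size of a minor tenth) reaches C5.

C5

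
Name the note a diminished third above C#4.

Eb4

Counting three letter names up from C lands on E.
Moving 2 semitones up from C#4 (the size of a diminished third) reaches Eb4.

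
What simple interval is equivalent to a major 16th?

Take out 2 octaves (14 from the number): 16 − 14 = 2.
Quality carries through unchanged, so the simple form is a major second.

major 2nd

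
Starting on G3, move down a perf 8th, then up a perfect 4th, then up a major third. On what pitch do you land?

A perfect octave down from G3 is G2.
Up a perfect fourth from G2: C3 (5 semitones up).
C3 up a major third → E3 (4 semitones).

E3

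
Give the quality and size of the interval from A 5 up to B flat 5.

minor second

A to B spans two letter names (A-B): a second.
At 1 semitone, A5→Bb5 falls one short of a major second: minor.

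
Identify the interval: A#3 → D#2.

perfect twelfth

Descending from A#3 to D#2 is the same interval as ascending D#2 to A#3.
D to A spans five letter names (D-E-F-G-A), plus an octave, so the interval is some kind of twelfth.
Counting semitones, D#2→A#3 is 19, which is the perfect twelfth.
(Equivalently, a compound perfect fifth: a perfect fifth plus an octave.)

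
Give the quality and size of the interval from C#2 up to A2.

minor 6th

C to A spans six letter names (C-D-E-F-G-A) — that makes it a sixth of some quality.
C#2 to A2 is 8 semitones, a half step short of the major sixth (9), so this is minor.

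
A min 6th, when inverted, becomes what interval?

major 3rd

The rule of nine gives the new number: 9 − 6 = 3, so a sixth becomes a third.
The quality also flips — minor becomes major — giving a major third.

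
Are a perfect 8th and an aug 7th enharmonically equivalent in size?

A perfect octave = 12 semitones = an augmented seventh; enharmonically equal.

Yes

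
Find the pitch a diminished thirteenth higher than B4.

Counting six letter names plus an octave up from B lands on G.
A diminished thirteenth spans 19 semitones, so from B4 the target pitch is Gb6.

Gb6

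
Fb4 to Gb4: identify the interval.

F to G spans two letter names (F-G): a second.
Fb4 to Gb4 is 2 semitones, matching the major second exactly, so the quality is major.

major 2nd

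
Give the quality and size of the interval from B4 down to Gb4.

augmented third

Descending from B4 to Gb4 is the same interval as ascending Gb4 to B4.
G to B spans three letter names (G-A-B), so the interval is some kind of third.
The major third is 4 semitones; here we have 5, one semitone wider: augmented.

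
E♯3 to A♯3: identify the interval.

E to A spans four letter names (E-F-G-A) — that makes it a fourth of some quality.
The perfect fourth spans 5 semitones, and E#3 to A#3 is exactly 5 semitones — so this is a perfect fourth.

perfect 4th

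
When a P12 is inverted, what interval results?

perfect 4th

First reduce the compound perfect twelfth to its simple form, a perfect fifth.
Interval numbers invert to sum to nine: 5 + 4 = 9, so a fifth inverts to a fourth.
And perfect stays perfect under inversion, so we get a perfect fourth.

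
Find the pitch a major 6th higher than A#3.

Six letter names up from A: F.
Moving 9 semitones up from A#3 (the size of a major sixth) reaches F##4.

F##4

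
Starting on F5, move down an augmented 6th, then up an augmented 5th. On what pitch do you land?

Eb5

F5 down an augmented sixth → Abb4 (10 semitones).
An augmented fifth up from Abb4 is Eb5.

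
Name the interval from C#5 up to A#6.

C to A spans six letter names (C-D-E-F-G-A), plus an octave, so the interval is some kind of thirteenth.
The major thirteenth spans 21 semitones, and C#5 to A#6 is exactly 21 semitones — so this is a major thirteenth.
(Equivalently, a compound major sixth: a major sixth plus an octave.)

major thirteenth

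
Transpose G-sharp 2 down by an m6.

Six letter names down from G: B.
Moving 8 semitones down from G#2 (the size of a minor sixth) reaches B#1.

B-sharp 1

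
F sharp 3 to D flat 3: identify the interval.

augmented third

Descending from F#3 to Db3 is the same interval as ascending Db3 to F#3.
D to F spans three letter names (D-E-F), so the interval is some kind of third.
A major third would be 4 semitones; Db3 to F#3 is 5, one semitone wider, so the interval is augmented.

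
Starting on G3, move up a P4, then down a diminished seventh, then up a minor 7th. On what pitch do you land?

G3 up a perfect fourth → C4 (5 semitones).
Down a diminished seventh from C4: D#3 (9 semitones down).
A minor seventh up from D#3 is C#4.

C#4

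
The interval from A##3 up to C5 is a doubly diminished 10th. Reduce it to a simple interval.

Subtracting seven from the interval number removes an octave: 10 − 7 = 3.
Quality carries through unchanged, so the simple form is a doubly diminished third.

doubly diminished third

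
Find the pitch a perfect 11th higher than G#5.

C#7

The eleventh's letter: G up four letter names plus an octave → C.
Moving 17 semitones up from G#5 (the size of a perfect eleventh) reaches C#7.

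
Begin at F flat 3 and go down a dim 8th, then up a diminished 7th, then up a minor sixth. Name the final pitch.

A diminished octave down from Fb3 is F2.
A diminished seventh up from F2 is Ebb3.
Ebb3 up a minor sixth → Cbb4 (8 semitones).

C double-flat 4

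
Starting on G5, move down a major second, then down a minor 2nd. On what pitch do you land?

A major second down from G5 is F5.
F5 down a minor second → E5 (1 semitone).

E5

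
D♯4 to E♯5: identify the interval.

major ninth

D to E spans two letter names (D-E), plus an octave: a ninth.
D#4 to E#5 is 14 semitones, matching the major ninth exactly, so the quality is major.
(Equivalently, a compound major second: a major second plus an octave.)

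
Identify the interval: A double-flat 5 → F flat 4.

Descending from Abb5 to Fb4 is the same interval as ascending Fb4 to Abb5.
F to A spans three letter names (F-G-A), plus an octave — that makes it a tenth of some quality.
At 15 semitones, Fb4→Abb5 falls one short of a major tenth: minor.
(Equivalently, a compound minor third: a minor third plus an octave.)

m10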